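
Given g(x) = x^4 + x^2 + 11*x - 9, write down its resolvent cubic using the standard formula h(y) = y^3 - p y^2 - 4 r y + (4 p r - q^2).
h(y) = y^3 - y^2 + 36*y - 157

Identify coefficients: p = 1, q = 11, r = -9.
Plug into h(y) = y^3 - p y^2 - 4 r y + (4 p r - q^2):
  h(y) = y^3 - (1) y^2 - 4*(-9) y + (4*(1)*(-9) - (11)^2)
       = y^3 + (-1) y^2 + (36) y + (-157).
Simplifying: h(y) = y^3 - y^2 + 36*y - 157.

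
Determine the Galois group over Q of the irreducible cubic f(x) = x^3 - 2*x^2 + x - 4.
Gal(K/Q) = S_3 (symmetric group of order 6)

Compute the discriminant of x^3 + (-2)*x^2 + (1)*x + (-4): Δ = -416. Since Δ is not a rational square, the Galois group is not contained in A_3; it must be the full S_3 (irreducibility of the cubic rules out anything smaller).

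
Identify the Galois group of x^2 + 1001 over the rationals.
Gal(K/Q) = Z/2Z (cyclic of order 2)

x^2 + 1001 is irreducible over Q since -1001 is not a rational square. The splitting field Q(sqrt(-1001)) has degree 2 over Q, and its unique nontrivial automorphism is sqrt(-1001) ↦ -sqrt(-1001). Hence Gal(Q(sqrt(-1001))/Q) = Z/2Z.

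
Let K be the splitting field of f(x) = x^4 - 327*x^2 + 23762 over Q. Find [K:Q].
[K:Q] = 4

f factors as (x^2 - 109)(x^2 - 218); the splitting field is K = Q(sqrt(109), sqrt(218)). Since 109, 218, and 23762 are all non-squares in Q, the three subfields Q(sqrt(109)), Q(sqrt(218)), Q(sqrt(23762)) are distinct degree-2 extensions, so [K:Q] = 4 (Klein four Galois group).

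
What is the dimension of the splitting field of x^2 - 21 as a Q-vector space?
[K:Q] = 2

The polynomial x^2 - 21 is irreducible over Q since 21 is not a perfect square. Its splitting field is Q(sqrt(21)), which has degree 2 over Q.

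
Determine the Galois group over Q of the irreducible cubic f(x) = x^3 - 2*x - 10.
Gal(K/Q) = S_3 (symmetric group of order 6)

Compute the discriminant of x^3 + (0)*x^2 + (-2)*x + (-10): Δ = -2668. Since Δ is not a rational square, the Galois group is not contained in A_3; it must be the full S_3 (irreducibility of the cubic rules out anything smaller).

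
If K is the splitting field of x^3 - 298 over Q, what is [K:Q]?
[K:Q] = 6

x^3 - 298 has one real root r = 298^(1/3) and two complex roots r*zeta_3, r*zeta_3^2 where zeta_3 = e^(2*pi*i/3). The splitting field is Q(r, zeta_3). [Q(r):Q] = 3 and [Q(zeta_3):Q] = 2 with gcd = 1, so [Q(r, zeta_3):Q] = 3 * 2 = 6.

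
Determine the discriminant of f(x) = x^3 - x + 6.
Δ = -968

For a depressed cubic x^3 + p x + q the discriminant is Δ = -4 p^3 - 27 q^2 = -4*(-1)^3 - 27*(6)^2 = 4 - 972 = -968.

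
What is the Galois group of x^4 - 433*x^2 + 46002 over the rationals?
Gal(K/Q) = V_4 (Klein four-group, Z/2Z × Z/2Z)

f factors as (x^2 - 187)(x^2 - 246), so the splitting field is K = Q(sqrt(187), sqrt(246)). The elements 187, 246, 46002 are all non-squares in Q, so sqrt(187) and sqrt(246) generate independent quadratic extensions. Thus [K:Q] = 4 and Gal(K/Q) is generated by the two order-2 automorphisms sqrt(187) ↦ -sqrt(187) and sqrt(246) ↦ -sqrt(246), giving V_4.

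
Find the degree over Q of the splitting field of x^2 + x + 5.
[K:Q] = 2

The discriminant of x^2 + (1)*x + (5) is b^2 - 4c = 1 - (20) = -19. Since -19 is not a perfect square in Q, the polynomial is irreducible over Q. Its two roots generate a degree-2 extension, so [K:Q] = 2.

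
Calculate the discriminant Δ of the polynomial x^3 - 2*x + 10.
Δ = -2668

For a depressed cubic x^3 + p x + q the discriminant is Δ = -4 p^3 - 27 q^2 = -4*(-2)^3 - 27*(10)^2 = 32 - 2700 = -2668.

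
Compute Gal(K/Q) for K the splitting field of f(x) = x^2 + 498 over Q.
Gal(K/Q) = Z/2Z (cyclic of order 2)

x^2 + 498 is irreducible over Q since -498 is not a rational square. The splitting field Q(sqrt(-498)) has degree 2 over Q, and its unique nontrivial automorphism is sqrt(-498) ↦ -sqrt(-498). Hence Gal(Q(sqrt(-498))/Q) = Z/2Z.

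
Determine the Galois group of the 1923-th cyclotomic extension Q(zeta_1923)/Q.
|Gal(Q(zeta_1923)/Q)| = phi(1923) = 1280; group ≅ (Z/1923Z)^* ≅ Z/2Z × Z/640Z

The n-th cyclotomic polynomial Φ_1923(x) is the minimal polynomial of zeta_1923 over Q and has degree phi(1923) = 1280. So Q(zeta_1923) is a degree-1280 Galois extension with Galois group (Z/1923Z)^*. By CRT, (Z/1923Z)^* ≅ (Z/3Z)^* × (Z/641Z)^*. Each prime-power unit group is (Z/3Z)^* ≅ Z/2Z; (Z/641Z)^* ≅ Z/640Z. Hence Gal(Q(zeta_1923)/Q) ≅ Z/2Z × Z/640Z.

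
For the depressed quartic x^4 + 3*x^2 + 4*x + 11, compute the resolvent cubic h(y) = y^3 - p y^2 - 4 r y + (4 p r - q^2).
h(y) = y^3 - 3*y^2 - 44*y + 116

Identify coefficients: p = 3, q = 4, r = 11.
Plug into h(y) = y^3 - p y^2 - 4 r y + (4 p r - q^2):
  h(y) = y^3 - (3) y^2 - 4*(11) y + (4*(3)*(11) - (4)^2)
       = y^3 + (-3) y^2 + (-44) y + (116).
Simplifying: h(y) = y^3 - 3*y^2 - 44*y + 116.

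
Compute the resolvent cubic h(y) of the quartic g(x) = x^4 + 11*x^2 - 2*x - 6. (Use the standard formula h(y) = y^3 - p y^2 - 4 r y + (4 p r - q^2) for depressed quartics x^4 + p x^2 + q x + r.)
h(y) = y^3 - 11*y^2 + 24*y - 268

Identify coefficients: p = 11, q = -2, r = -6.
Plug into h(y) = y^3 - p y^2 - 4 r y + (4 p r - q^2):
  h(y) = y^3 - (11) y^2 - 4*(-6) y + (4*(11)*(-6) - (-2)^2)
       = y^3 + (-11) y^2 + (24) y + (-268).
Simplifying: h(y) = y^3 - 11*y^2 + 24*y - 268.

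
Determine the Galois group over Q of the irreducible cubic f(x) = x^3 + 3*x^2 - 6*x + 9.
Gal(K/Q) = S_3 (symmetric group of order 6)

Compute the discriminant of x^3 + (3)*x^2 + (-6)*x + (9): Δ = -4887. Since Δ is not a rational square, the Galois group is not contained in A_3; it must be the full S_3 (irreducibility of the cubic rules out anything smaller).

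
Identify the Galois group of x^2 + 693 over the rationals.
Gal(K/Q) = Z/2Z (cyclic of order 2)

x^2 + 693 is irreducible over Q since -693 is not a rational square. The splitting field Q(sqrt(-693)) has degree 2 over Q, and its unique nontrivial automorphism is sqrt(-693) ↦ -sqrt(-693). Hence Gal(Q(sqrt(-693))/Q) = Z/2Z.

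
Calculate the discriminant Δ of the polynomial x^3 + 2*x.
Δ = -32

For x^3 + a x^2 + b x + c the discriminant is Δ = 18 a b c - 4 a^3 c + a^2 b^2 - 4 b^3 - 27 c^2.
Plug a = 0, b = 2, c = 0:
  18*(0)*(2)*(0) - 4*(0)^3*(0) + (0)^2*(2)^2 - 4*(2)^3 - 27*(0)^2
  = 0 + (0) + 0 + (-32) + (0)
  = -32.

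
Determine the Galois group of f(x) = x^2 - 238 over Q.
Gal(K/Q) = Z/2Z (cyclic of order 2)

x^2 - 238 is irreducible over Q since 238 is not a rational square. The splitting field Q(sqrt(238)) has degree 2 over Q, and its unique nontrivial automorphism is sqrt(238) ↦ -sqrt(238). Hence Gal(Q(sqrt(238))/Q) = Z/2Z.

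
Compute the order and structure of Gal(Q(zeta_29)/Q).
|Gal(Q(zeta_29)/Q)| = phi(29) = 28; group ≅ (Z/29Z)^* ≅ Z/28Z

The n-th cyclotomic polynomial Φ_29(x) is the minimal polynomial of zeta_29 over Q and has degree phi(29) = 28. So Q(zeta_29) is a degree-28 Galois extension with Galois group (Z/29Z)^*. (Z/29Z)^* is cyclic since 29 is an odd prime power (or 4). Hence Gal(Q(zeta_29)/Q) ≅ Z/28Z.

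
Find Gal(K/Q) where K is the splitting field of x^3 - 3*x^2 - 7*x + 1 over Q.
Gal(K/Q) = S_3 (symmetric group of order 6)

Compute the discriminant of x^3 + (-3)*x^2 + (-7)*x + (1): Δ = 2272. Since Δ is not a rational square, the Galois group is not contained in A_3; it must be the full S_3 (irreducibility of the cubic rules out anything smaller).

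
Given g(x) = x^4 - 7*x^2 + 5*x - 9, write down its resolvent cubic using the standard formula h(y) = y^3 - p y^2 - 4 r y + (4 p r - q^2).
h(y) = y^3 + 7*y^2 + 36*y + 227

Identify coefficients: p = -7, q = 5, r = -9.
Plug into h(y) = y^3 - p y^2 - 4 r y + (4 p r - q^2):
  h(y) = y^3 - (-7) y^2 - 4*(-9) y + (4*(-7)*(-9) - (5)^2)
       = y^3 + (7) y^2 + (36) y + (227).
Simplifying: h(y) = y^3 + 7*y^2 + 36*y + 227.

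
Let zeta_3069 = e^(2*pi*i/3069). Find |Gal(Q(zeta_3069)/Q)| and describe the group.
|Gal(Q(zeta_3069)/Q)| = phi(3069) = 1800; group ≅ (Z/3069Z)^* ≅ Z/6Z × Z/10Z × Z/30Z

The n-th cyclotomic polynomial Φ_3069(x) is the minimal polynomial of zeta_3069 over Q and has degree phi(3069) = 1800. So Q(zeta_3069) is a degree-1800 Galois extension with Galois group (Z/3069Z)^*. By CRT, (Z/3069Z)^* ≅ (Z/9Z)^* × (Z/11Z)^* × (Z/31Z)^*. Each prime-power unit group is (Z/9Z)^* ≅ Z/6Z; (Z/11Z)^* ≅ Z/10Z; (Z/31Z)^* ≅ Z/30Z. Hence Gal(Q(zeta_3069)/Q) ≅ Z/6Z × Z/10Z × Z/30Z.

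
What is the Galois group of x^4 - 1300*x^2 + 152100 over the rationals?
Gal(K/Q) = Z/2Z (cyclic of order 2)

f factors as (x^2 - 1170)(x^2 - 130), so the splitting field is K = Q(sqrt(1170), sqrt(130)). The squarefree part of 1170 is 130 and the squarefree part of 130 is also 130, so sqrt(1170) and sqrt(130) are both rational multiples of sqrt(130). Hence Q(sqrt(1170)) = Q(sqrt(130)) = Q(sqrt(130)), and the splitting field collapses to a single degree-2 extension with Galois group Z/2Z.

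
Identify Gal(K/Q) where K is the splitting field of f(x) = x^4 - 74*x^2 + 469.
Gal(K/Q) = V_4 (Klein four-group, Z/2Z × Z/2Z)

f factors as (x^2 - 67)(x^2 - 7), so the splitting field is K = Q(sqrt(67), sqrt(7)). The elements 67, 7, 469 are all non-squares in Q, so sqrt(67) and sqrt(7) generate independent quadratic extensions. Thus [K:Q] = 4 and Gal(K/Q) is generated by the two order-2 automorphisms sqrt(67) ↦ -sqrt(67) and sqrt(7) ↦ -sqrt(7), giving V_4.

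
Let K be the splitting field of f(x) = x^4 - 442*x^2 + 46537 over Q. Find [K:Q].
[K:Q] = 4

f factors as (x^2 - 269)(x^2 - 173); the splitting field is K = Q(sqrt(269), sqrt(173)). Since 269, 173, and 46537 are all non-squares in Q, the three subfields Q(sqrt(269)), Q(sqrt(173)), Q(sqrt(46537)) are distinct degree-2 extensions, so [K:Q] = 4 (Klein four Galois group).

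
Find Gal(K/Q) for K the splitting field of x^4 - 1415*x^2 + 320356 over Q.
Gal(K/Q) = Z/2Z (cyclic of order 2)

f factors as (x^2 - 283)(x^2 - 1132), so the splitting field is K = Q(sqrt(283), sqrt(1132)). The squarefree part of 283 is 283 and the squarefree part of 1132 is also 283, so sqrt(283) and sqrt(1132) are both rational multiples of sqrt(283). Hence Q(sqrt(283)) = Q(sqrt(1132)) = Q(sqrt(283)), and the splitting field collapses to a single degree-2 extension with Galois group Z/2Z.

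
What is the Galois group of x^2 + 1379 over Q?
Gal(K/Q) = Z/2Z (cyclic of order 2)

x^2 + 1379 is irreducible over Q since -1379 is not a rational square. The splitting field Q(sqrt(-1379)) has degree 2 over Q, and its unique nontrivial automorphism is sqrt(-1379) ↦ -sqrt(-1379). Hence Gal(Q(sqrt(-1379))/Q) = Z/2Z.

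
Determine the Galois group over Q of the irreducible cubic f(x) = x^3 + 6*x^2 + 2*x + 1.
Gal(K/Q) = S_3 (symmetric group of order 6)

Compute the discriminant of x^3 + (6)*x^2 + (2)*x + (1): Δ = -563. Since Δ is not a rational square, the Galois group is not contained in A_3; it must be the full S_3 (irreducibility of the cubic rules out anything smaller).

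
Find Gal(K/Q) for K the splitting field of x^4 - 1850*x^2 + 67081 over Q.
Gal(K/Q) = Z/2Z (cyclic of order 2)

f factors as (x^2 - 37)(x^2 - 1813), so the splitting field is K = Q(sqrt(37), sqrt(1813)). The squarefree part of 37 is 37 and the squarefree part of 1813 is also 37, so sqrt(37) and sqrt(1813) are both rational multiples of sqrt(37). Hence Q(sqrt(37)) = Q(sqrt(1813)) = Q(sqrt(37)), and the splitting field collapses to a single degree-2 extension with Galois group Z/2Z.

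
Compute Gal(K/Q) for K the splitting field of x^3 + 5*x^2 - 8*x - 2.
Gal(K/Q) = S_3 (symmetric group of order 6)

Compute the discriminant of x^3 + (5)*x^2 + (-8)*x + (-2): Δ = 5980. Since Δ is not a rational square, the Galois group is not contained in A_3; it must be the full S_3 (irreducibility of the cubic rules out anything smaller).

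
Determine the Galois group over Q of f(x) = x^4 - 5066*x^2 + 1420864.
Gal(K/Q) = Z/2Z (cyclic of order 2)

f factors as (x^2 - 298)(x^2 - 4768), so the splitting field is K = Q(sqrt(298), sqrt(4768)). The squarefree part of 298 is 298 and the squarefree part of 4768 is also 298, so sqrt(298) and sqrt(4768) are both rational multiples of sqrt(298). Hence Q(sqrt(298)) = Q(sqrt(4768)) = Q(sqrt(298)), and the splitting field collapses to a single degree-2 extension with Galois group Z/2Z.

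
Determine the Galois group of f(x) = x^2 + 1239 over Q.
Gal(K/Q) = Z/2Z (cyclic of order 2)

x^2 + 1239 is irreducible over Q since -1239 is not a rational square. The splitting field Q(sqrt(-1239)) has degree 2 over Q, and its unique nontrivial automorphism is sqrt(-1239) ↦ -sqrt(-1239). Hence Gal(Q(sqrt(-1239))/Q) = Z/2Z.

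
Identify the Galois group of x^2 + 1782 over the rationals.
Gal(K/Q) = Z/2Z (cyclic of order 2)

x^2 + 1782 is irreducible over Q since -1782 is not a rational square. The splitting field Q(sqrt(-1782)) has degree 2 over Q, and its unique nontrivial automorphism is sqrt(-1782) ↦ -sqrt(-1782). Hence Gal(Q(sqrt(-1782))/Q) = Z/2Z.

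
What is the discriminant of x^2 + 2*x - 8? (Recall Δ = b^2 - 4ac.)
Δ = 36

For a quadratic a x^2 + b x + c the discriminant is Δ = b^2 - 4ac = (2)^2 - 4*(1)*(-8) = 4 - (-32) = 36.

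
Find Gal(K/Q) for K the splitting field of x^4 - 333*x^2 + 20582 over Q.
Gal(K/Q) = V_4 (Klein four-group, Z/2Z × Z/2Z)

f factors as (x^2 - 251)(x^2 - 82), so the splitting field is K = Q(sqrt(251), sqrt(82)). The elements 251, 82, 20582 are all non-squares in Q, so sqrt(251) and sqrt(82) generate independent quadratic extensions. Thus [K:Q] = 4 and Gal(K/Q) is generated by the two order-2 automorphisms sqrt(251) ↦ -sqrt(251) and sqrt(82) ↦ -sqrt(82), giving V_4.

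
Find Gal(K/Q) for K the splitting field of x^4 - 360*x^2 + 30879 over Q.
Gal(K/Q) = V_4 (Klein four-group, Z/2Z × Z/2Z)

f factors as (x^2 - 141)(x^2 - 219), so the splitting field is K = Q(sqrt(141), sqrt(219)). The elements 141, 219, 30879 are all non-squares in Q, so sqrt(141) and sqrt(219) generate independent quadratic extensions. Thus [K:Q] = 4 and Gal(K/Q) is generated by the two order-2 automorphisms sqrt(141) ↦ -sqrt(141) and sqrt(219) ↦ -sqrt(219), giving V_4.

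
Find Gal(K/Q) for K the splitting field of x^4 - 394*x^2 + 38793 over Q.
Gal(K/Q) = V_4 (Klein four-group, Z/2Z × Z/2Z)

f factors as (x^2 - 193)(x^2 - 201), so the splitting field is K = Q(sqrt(193), sqrt(201)). The elements 193, 201, 38793 are all non-squares in Q, so sqrt(193) and sqrt(201) generate independent quadratic extensions. Thus [K:Q] = 4 and Gal(K/Q) is generated by the two order-2 automorphisms sqrt(193) ↦ -sqrt(193) and sqrt(201) ↦ -sqrt(201), giving V_4.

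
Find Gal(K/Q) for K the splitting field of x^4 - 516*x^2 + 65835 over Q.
Gal(K/Q) = V_4 (Klein four-group, Z/2Z × Z/2Z)

f factors as (x^2 - 231)(x^2 - 285), so the splitting field is K = Q(sqrt(231), sqrt(285)). The elements 231, 285, 65835 are all non-squares in Q, so sqrt(231) and sqrt(285) generate independent quadratic extensions. Thus [K:Q] = 4 and Gal(K/Q) is generated by the two order-2 automorphisms sqrt(231) ↦ -sqrt(231) and sqrt(285) ↦ -sqrt(285), giving V_4.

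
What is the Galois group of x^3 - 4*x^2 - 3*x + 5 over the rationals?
Gal(K/Q) = S_3 (symmetric group of order 6)

Compute the discriminant of x^3 + (-4)*x^2 + (-3)*x + (5): Δ = 1937. Since Δ is not a rational square, the Galois group is not contained in A_3; it must be the full S_3 (irreducibility of the cubic rules out anything smaller).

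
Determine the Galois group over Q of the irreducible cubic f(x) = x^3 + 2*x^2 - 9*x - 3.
Gal(K/Q) = S_3 (symmetric group of order 6)

Compute the discriminant of x^3 + (2)*x^2 + (-9)*x + (-3): Δ = 4065. Since Δ is not a rational square, the Galois group is not contained in A_3; it must be the full S_3 (irreducibility of the cubic rules out anything smaller).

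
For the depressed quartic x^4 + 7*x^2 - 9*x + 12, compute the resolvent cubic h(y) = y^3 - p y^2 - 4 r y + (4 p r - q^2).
h(y) = y^3 - 7*y^2 - 48*y + 255

Identify coefficients: p = 7, q = -9, r = 12.
Plug into h(y) = y^3 - p y^2 - 4 r y + (4 p r - q^2):
  h(y) = y^3 - (7) y^2 - 4*(12) y + (4*(7)*(12) - (-9)^2)
       = y^3 + (-7) y^2 + (-48) y + (255).
Simplifying: h(y) = y^3 - 7*y^2 - 48*y + 255.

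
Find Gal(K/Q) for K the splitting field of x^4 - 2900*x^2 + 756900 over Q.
Gal(K/Q) = Z/2Z (cyclic of order 2)

f factors as (x^2 - 2610)(x^2 - 290), so the splitting field is K = Q(sqrt(2610), sqrt(290)). The squarefree part of 2610 is 290 and the squarefree part of 290 is also 290, so sqrt(2610) and sqrt(290) are both rational multiples of sqrt(290). Hence Q(sqrt(2610)) = Q(sqrt(290)) = Q(sqrt(290)), and the splitting field collapses to a single degree-2 extension with Galois group Z/2Z.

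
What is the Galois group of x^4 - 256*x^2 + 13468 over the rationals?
Gal(K/Q) = V_4 (Klein four-group, Z/2Z × Z/2Z)

f factors as (x^2 - 182)(x^2 - 74), so the splitting field is K = Q(sqrt(182), sqrt(74)). The elements 182, 74, 13468 are all non-squares in Q, so sqrt(182) and sqrt(74) generate independent quadratic extensions. Thus [K:Q] = 4 and Gal(K/Q) is generated by the two order-2 automorphisms sqrt(182) ↦ -sqrt(182) and sqrt(74) ↦ -sqrt(74), giving V_4.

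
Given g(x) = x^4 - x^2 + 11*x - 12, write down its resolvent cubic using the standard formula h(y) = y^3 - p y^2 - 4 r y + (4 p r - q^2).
h(y) = y^3 + y^2 + 48*y - 73

Identify coefficients: p = -1, q = 11, r = -12.
Plug into h(y) = y^3 - p y^2 - 4 r y + (4 p r - q^2):
  h(y) = y^3 - (-1) y^2 - 4*(-12) y + (4*(-1)*(-12) - (11)^2)
       = y^3 + (1) y^2 + (48) y + (-73).
Simplifying: h(y) = y^3 + y^2 + 48*y - 73.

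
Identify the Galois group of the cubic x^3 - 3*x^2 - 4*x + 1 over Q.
Gal(K/Q) = S_3 (symmetric group of order 6)

Compute the discriminant of x^3 + (-3)*x^2 + (-4)*x + (1): Δ = 697. Since Δ is not a rational square, the Galois group is not contained in A_3; it must be the full S_3 (irreducibility of the cubic rules out anything smaller).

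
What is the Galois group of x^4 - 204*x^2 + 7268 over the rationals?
Gal(K/Q) = V_4 (Klein four-group, Z/2Z × Z/2Z)

f factors as (x^2 - 46)(x^2 - 158), so the splitting field is K = Q(sqrt(46), sqrt(158)). The elements 46, 158, 7268 are all non-squares in Q, so sqrt(46) and sqrt(158) generate independent quadratic extensions. Thus [K:Q] = 4 and Gal(K/Q) is generated by the two order-2 automorphisms sqrt(46) ↦ -sqrt(46) and sqrt(158) ↦ -sqrt(158), giving V_4.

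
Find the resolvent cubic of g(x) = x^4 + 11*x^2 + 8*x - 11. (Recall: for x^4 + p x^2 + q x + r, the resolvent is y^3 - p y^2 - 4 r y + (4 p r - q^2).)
h(y) = y^3 - 11*y^2 + 44*y - 548

Identify coefficients: p = 11, q = 8, r = -11.
Plug into h(y) = y^3 - p y^2 - 4 r y + (4 p r - q^2):
  h(y) = y^3 - (11) y^2 - 4*(-11) y + (4*(11)*(-11) - (8)^2)
       = y^3 + (-11) y^2 + (44) y + (-548).
Simplifying: h(y) = y^3 - 11*y^2 + 44*y - 548.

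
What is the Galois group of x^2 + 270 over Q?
Gal(K/Q) = Z/2Z (cyclic of order 2)

x^2 + 270 is irreducible over Q since -270 is not a rational square. The splitting field Q(sqrt(-270)) has degree 2 over Q, and its unique nontrivial automorphism is sqrt(-270) ↦ -sqrt(-270). Hence Gal(Q(sqrt(-270))/Q) = Z/2Z.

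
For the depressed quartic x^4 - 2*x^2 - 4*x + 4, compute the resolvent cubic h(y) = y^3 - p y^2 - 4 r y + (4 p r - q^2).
h(y) = y^3 + 2*y^2 - 16*y - 48

Identify coefficients: p = -2, q = -4, r = 4.
Plug into h(y) = y^3 - p y^2 - 4 r y + (4 p r - q^2):
  h(y) = y^3 - (-2) y^2 - 4*(4) y + (4*(-2)*(4) - (-4)^2)
       = y^3 + (2) y^2 + (-16) y + (-48).
Simplifying: h(y) = y^3 + 2*y^2 - 16*y - 48.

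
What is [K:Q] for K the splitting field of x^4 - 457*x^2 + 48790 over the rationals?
[K:Q] = 4

f factors as (x^2 - 287)(x^2 - 170); the splitting field is K = Q(sqrt(287), sqrt(170)). Since 287, 170, and 48790 are all non-squares in Q, the three subfields Q(sqrt(287)), Q(sqrt(170)), Q(sqrt(48790)) are distinct degree-2 extensions, so [K:Q] = 4 (Klein four Galois group).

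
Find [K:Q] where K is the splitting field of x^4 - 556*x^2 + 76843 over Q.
[K:Q] = 4

f factors as (x^2 - 257)(x^2 - 299); the splitting field is K = Q(sqrt(257), sqrt(299)). Since 257, 299, and 76843 are all non-squares in Q, the three subfields Q(sqrt(257)), Q(sqrt(299)), Q(sqrt(76843)) are distinct degree-2 extensions, so [K:Q] = 4 (Klein four Galois group).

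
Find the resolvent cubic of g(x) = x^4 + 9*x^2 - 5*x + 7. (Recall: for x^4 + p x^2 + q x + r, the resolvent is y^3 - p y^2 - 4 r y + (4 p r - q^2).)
h(y) = y^3 - 9*y^2 - 28*y + 227

Identify coefficients: p = 9, q = -5, r = 7.
Plug into h(y) = y^3 - p y^2 - 4 r y + (4 p r - q^2):
  h(y) = y^3 - (9) y^2 - 4*(7) y + (4*(9)*(7) - (-5)^2)
       = y^3 + (-9) y^2 + (-28) y + (227).
Simplifying: h(y) = y^3 - 9*y^2 - 28*y + 227.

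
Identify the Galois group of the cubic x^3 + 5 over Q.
Gal(K/Q) = S_3 (symmetric group of order 6)

Compute the discriminant of x^3 + (0)*x^2 + (0)*x + (5): Δ = -675. Since Δ is not a rational square, the Galois group is not contained in A_3; it must be the full S_3 (irreducibility of the cubic rules out anything smaller).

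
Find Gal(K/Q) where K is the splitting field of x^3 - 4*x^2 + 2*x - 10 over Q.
Gal(K/Q) = S_3 (symmetric group of order 6)

Compute the discriminant of x^3 + (-4)*x^2 + (2)*x + (-10): Δ = -3788. Since Δ is not a rational square, the Galois group is not contained in A_3; it must be the full S_3 (irreducibility of the cubic rules out anything smaller).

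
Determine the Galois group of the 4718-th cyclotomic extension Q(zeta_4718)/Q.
|Gal(Q(zeta_4718)/Q)| = phi(4718) = 2016; group ≅ (Z/4718Z)^* ≅ Z/6Z × Z/336Z

The n-th cyclotomic polynomial Φ_4718(x) is the minimal polynomial of zeta_4718 over Q and has degree phi(4718) = 2016. So Q(zeta_4718) is a degree-2016 Galois extension with Galois group (Z/4718Z)^*. By CRT, (Z/4718Z)^* ≅ (Z/2Z)^* × (Z/7Z)^* × (Z/337Z)^*. Each prime-power unit group is (Z/2Z)^* ≅ trivial group (order 1); (Z/7Z)^* ≅ Z/6Z; (Z/337Z)^* ≅ Z/336Z. Hence Gal(Q(zeta_4718)/Q) ≅ Z/6Z × Z/336Z.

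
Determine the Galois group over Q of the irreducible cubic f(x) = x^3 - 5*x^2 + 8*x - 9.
Gal(K/Q) = S_3 (symmetric group of order 6)

Compute the discriminant of x^3 + (-5)*x^2 + (8)*x + (-9): Δ = -655. Since Δ is not a rational square, the Galois group is not contained in A_3; it must be the full S_3 (irreducibility of the cubic rules out anything smaller).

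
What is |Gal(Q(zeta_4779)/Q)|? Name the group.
|Gal(Q(zeta_4779)/Q)| = phi(4779) = 3132; group ≅ (Z/4779Z)^* ≅ Z/54Z × Z/58Z

The n-th cyclotomic polynomial Φ_4779(x) is the minimal polynomial of zeta_4779 over Q and has degree phi(4779) = 3132. So Q(zeta_4779) is a degree-3132 Galois extension with Galois group (Z/4779Z)^*. By CRT, (Z/4779Z)^* ≅ (Z/81Z)^* × (Z/59Z)^*. Each prime-power unit group is (Z/81Z)^* ≅ Z/54Z; (Z/59Z)^* ≅ Z/58Z. Hence Gal(Q(zeta_4779)/Q) ≅ Z/54Z × Z/58Z.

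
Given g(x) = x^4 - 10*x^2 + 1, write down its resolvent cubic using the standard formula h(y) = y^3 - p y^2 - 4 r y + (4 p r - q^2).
h(y) = y^3 + 10*y^2 - 4*y - 40

Identify coefficients: p = -10, q = 0, r = 1.
Plug into h(y) = y^3 - p y^2 - 4 r y + (4 p r - q^2):
  h(y) = y^3 - (-10) y^2 - 4*(1) y + (4*(-10)*(1) - (0)^2)
       = y^3 + (10) y^2 + (-4) y + (-40).
Simplifying: h(y) = y^3 + 10*y^2 - 4*y - 40.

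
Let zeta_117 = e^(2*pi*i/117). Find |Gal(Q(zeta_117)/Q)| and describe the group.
|Gal(Q(zeta_117)/Q)| = phi(117) = 72; group ≅ (Z/117Z)^* ≅ Z/6Z × Z/12Z

The n-th cyclotomic polynomial Φ_117(x) is the minimal polynomial of zeta_117 over Q and has degree phi(117) = 72. So Q(zeta_117) is a degree-72 Galois extension with Galois group (Z/117Z)^*. By CRT, (Z/117Z)^* ≅ (Z/9Z)^* × (Z/13Z)^*. Each prime-power unit group is (Z/9Z)^* ≅ Z/6Z; (Z/13Z)^* ≅ Z/12Z. Hence Gal(Q(zeta_117)/Q) ≅ Z/6Z × Z/12Z.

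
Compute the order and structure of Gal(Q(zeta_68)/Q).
|Gal(Q(zeta_68)/Q)| = phi(68) = 32; group ≅ (Z/68Z)^* ≅ Z/2Z × Z/16Z

The n-th cyclotomic polynomial Φ_68(x) is the minimal polynomial of zeta_68 over Q and has degree phi(68) = 32. So Q(zeta_68) is a degree-32 Galois extension with Galois group (Z/68Z)^*. By CRT, (Z/68Z)^* ≅ (Z/4Z)^* × (Z/17Z)^*. Each prime-power unit group is (Z/4Z)^* ≅ Z/2Z; (Z/17Z)^* ≅ Z/16Z. Hence Gal(Q(zeta_68)/Q) ≅ Z/2Z × Z/16Z.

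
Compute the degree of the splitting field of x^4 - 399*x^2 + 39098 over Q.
[K:Q] = 4

f factors as (x^2 - 173)(x^2 - 226); the splitting field is K = Q(sqrt(173), sqrt(226)). Since 173, 226, and 39098 are all non-squares in Q, the three subfields Q(sqrt(173)), Q(sqrt(226)), Q(sqrt(39098)) are distinct degree-2 extensions, so [K:Q] = 4 (Klein four Galois group).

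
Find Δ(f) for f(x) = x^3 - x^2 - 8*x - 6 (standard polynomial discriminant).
Δ = 252

For x^3 + a x^2 + b x + c the discriminant is Δ = 18 a b c - 4 a^3 c + a^2 b^2 - 4 b^3 - 27 c^2.
Plug a = -1, b = -8, c = -6:
  18*(-1)*(-8)*(-6) - 4*(-1)^3*(-6) + (-1)^2*(-8)^2 - 4*(-8)^3 - 27*(-6)^2
  = -864 + (-24) + 64 + (2048) + (-972)
  = 252.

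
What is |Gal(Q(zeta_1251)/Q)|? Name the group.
|Gal(Q(zeta_1251)/Q)| = phi(1251) = 828; group ≅ (Z/1251Z)^* ≅ Z/6Z × Z/138Z

The n-th cyclotomic polynomial Φ_1251(x) is the minimal polynomial of zeta_1251 over Q and has degree phi(1251) = 828. So Q(zeta_1251) is a degree-828 Galois extension with Galois group (Z/1251Z)^*. By CRT, (Z/1251Z)^* ≅ (Z/9Z)^* × (Z/139Z)^*. Each prime-power unit group is (Z/9Z)^* ≅ Z/6Z; (Z/139Z)^* ≅ Z/138Z. Hence Gal(Q(zeta_1251)/Q) ≅ Z/6Z × Z/138Z.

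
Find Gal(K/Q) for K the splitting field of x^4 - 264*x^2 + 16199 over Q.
Gal(K/Q) = V_4 (Klein four-group, Z/2Z × Z/2Z)

f factors as (x^2 - 97)(x^2 - 167), so the splitting field is K = Q(sqrt(97), sqrt(167)). The elements 97, 167, 16199 are all non-squares in Q, so sqrt(97) and sqrt(167) generate independent quadratic extensions. Thus [K:Q] = 4 and Gal(K/Q) is generated by the two order-2 automorphisms sqrt(97) ↦ -sqrt(97) and sqrt(167) ↦ -sqrt(167), giving V_4.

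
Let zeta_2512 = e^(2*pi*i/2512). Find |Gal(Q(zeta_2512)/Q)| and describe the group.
|Gal(Q(zeta_2512)/Q)| = phi(2512) = 1248; group ≅ (Z/2512Z)^* ≅ Z/2Z × Z/4Z × Z/156Z

The n-th cyclotomic polynomial Φ_2512(x) is the minimal polynomial of zeta_2512 over Q and has degree phi(2512) = 1248. So Q(zeta_2512) is a degree-1248 Galois extension with Galois group (Z/2512Z)^*. By CRT, (Z/2512Z)^* ≅ (Z/16Z)^* × (Z/157Z)^*. Each prime-power unit group is (Z/16Z)^* ≅ Z/2Z × Z/4Z; (Z/157Z)^* ≅ Z/156Z. Hence Gal(Q(zeta_2512)/Q) ≅ Z/2Z × Z/4Z × Z/156Z.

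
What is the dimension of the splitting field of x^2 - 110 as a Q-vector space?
[K:Q] = 2

The polynomial x^2 - 110 is irreducible over Q since 110 is not a perfect square. Its splitting field is Q(sqrt(110)), which has degree 2 over Q.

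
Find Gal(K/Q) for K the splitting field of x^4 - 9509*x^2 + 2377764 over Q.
Gal(K/Q) = Z/2Z (cyclic of order 2)

f factors as (x^2 - 9252)(x^2 - 257), so the splitting field is K = Q(sqrt(9252), sqrt(257)). The squarefree part of 9252 is 257 and the squarefree part of 257 is also 257, so sqrt(9252) and sqrt(257) are both rational multiples of sqrt(257). Hence Q(sqrt(9252)) = Q(sqrt(257)) = Q(sqrt(257)), and the splitting field collapses to a single degree-2 extension with Galois group Z/2Z.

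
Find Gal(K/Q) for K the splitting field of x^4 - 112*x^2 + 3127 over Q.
Gal(K/Q) = V_4 (Klein four-group, Z/2Z × Z/2Z)

f factors as (x^2 - 59)(x^2 - 53), so the splitting field is K = Q(sqrt(59), sqrt(53)). The elements 59, 53, 3127 are all non-squares in Q, so sqrt(59) and sqrt(53) generate independent quadratic extensions. Thus [K:Q] = 4 and Gal(K/Q) is generated by the two order-2 automorphisms sqrt(59) ↦ -sqrt(59) and sqrt(53) ↦ -sqrt(53), giving V_4.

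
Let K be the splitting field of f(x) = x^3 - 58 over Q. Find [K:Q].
[K:Q] = 6

x^3 - 58 has one real root r = 58^(1/3) and two complex roots r*zeta_3, r*zeta_3^2 where zeta_3 = e^(2*pi*i/3). The splitting field is Q(r, zeta_3). [Q(r):Q] = 3 and [Q(zeta_3):Q] = 2 with gcd = 1, so [Q(r, zeta_3):Q] = 3 * 2 = 6.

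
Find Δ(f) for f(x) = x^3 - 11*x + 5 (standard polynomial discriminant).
Δ = 4649

For a depressed cubic x^3 + p x + q the discriminant is Δ = -4 p^3 - 27 q^2 = -4*(-11)^3 - 27*(5)^2 = 5324 - 675 = 4649.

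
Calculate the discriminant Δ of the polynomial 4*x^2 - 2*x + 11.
Δ = -172

For a quadratic a x^2 + b x + c the discriminant is Δ = b^2 - 4ac = (-2)^2 - 4*(4)*(11) = 4 - (176) = -172.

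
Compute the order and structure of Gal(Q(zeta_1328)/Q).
|Gal(Q(zeta_1328)/Q)| = phi(1328) = 656; group ≅ (Z/1328Z)^* ≅ Z/2Z × Z/4Z × Z/82Z

The n-th cyclotomic polynomial Φ_1328(x) is the minimal polynomial of zeta_1328 over Q and has degree phi(1328) = 656. So Q(zeta_1328) is a degree-656 Galois extension with Galois group (Z/1328Z)^*. By CRT, (Z/1328Z)^* ≅ (Z/16Z)^* × (Z/83Z)^*. Each prime-power unit group is (Z/16Z)^* ≅ Z/2Z × Z/4Z; (Z/83Z)^* ≅ Z/82Z. Hence Gal(Q(zeta_1328)/Q) ≅ Z/2Z × Z/4Z × Z/82Z.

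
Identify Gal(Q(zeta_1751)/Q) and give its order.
|Gal(Q(zeta_1751)/Q)| = phi(1751) = 1632; group ≅ (Z/1751Z)^* ≅ Z/16Z × Z/102Z

The n-th cyclotomic polynomial Φ_1751(x) is the minimal polynomial of zeta_1751 over Q and has degree phi(1751) = 1632. So Q(zeta_1751) is a degree-1632 Galois extension with Galois group (Z/1751Z)^*. By CRT, (Z/1751Z)^* ≅ (Z/17Z)^* × (Z/103Z)^*. Each prime-power unit group is (Z/17Z)^* ≅ Z/16Z; (Z/103Z)^* ≅ Z/102Z. Hence Gal(Q(zeta_1751)/Q) ≅ Z/16Z × Z/102Z.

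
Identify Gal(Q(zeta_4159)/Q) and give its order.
|Gal(Q(zeta_4159)/Q)| = phi(4159) = 4158; group ≅ (Z/4159Z)^* ≅ Z/4158Z

The n-th cyclotomic polynomial Φ_4159(x) is the minimal polynomial of zeta_4159 over Q and has degree phi(4159) = 4158. So Q(zeta_4159) is a degree-4158 Galois extension with Galois group (Z/4159Z)^*. (Z/4159Z)^* is cyclic since 4159 is an odd prime power (or 4). Hence Gal(Q(zeta_4159)/Q) ≅ Z/4158Z.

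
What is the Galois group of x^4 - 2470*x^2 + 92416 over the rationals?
Gal(K/Q) = Z/2Z (cyclic of order 2)

f factors as (x^2 - 2432)(x^2 - 38), so the splitting field is K = Q(sqrt(2432), sqrt(38)). The squarefree part of 2432 is 38 and the squarefree part of 38 is also 38, so sqrt(2432) and sqrt(38) are both rational multiples of sqrt(38). Hence Q(sqrt(2432)) = Q(sqrt(38)) = Q(sqrt(38)), and the splitting field collapses to a single degree-2 extension with Galois group Z/2Z.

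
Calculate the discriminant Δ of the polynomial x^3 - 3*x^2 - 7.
Δ = -2079

For x^3 + a x^2 + b x + c the discriminant is Δ = 18 a b c - 4 a^3 c + a^2 b^2 - 4 b^3 - 27 c^2.
Plug a = -3, b = 0, c = -7:
  18*(-3)*(0)*(-7) - 4*(-3)^3*(-7) + (-3)^2*(0)^2 - 4*(0)^3 - 27*(-7)^2
  = 0 + (-756) + 0 + (0) + (-1323)
  = -2079.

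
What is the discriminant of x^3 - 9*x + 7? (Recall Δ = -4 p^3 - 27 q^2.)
Δ = 1593

For a depressed cubic x^3 + p x + q the discriminant is Δ = -4 p^3 - 27 q^2 = -4*(-9)^3 - 27*(7)^2 = 2916 - 1323 = 1593.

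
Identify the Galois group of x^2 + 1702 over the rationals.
Gal(K/Q) = Z/2Z (cyclic of order 2)

x^2 + 1702 is irreducible over Q since -1702 is not a rational square. The splitting field Q(sqrt(-1702)) has degree 2 over Q, and its unique nontrivial automorphism is sqrt(-1702) ↦ -sqrt(-1702). Hence Gal(Q(sqrt(-1702))/Q) = Z/2Z.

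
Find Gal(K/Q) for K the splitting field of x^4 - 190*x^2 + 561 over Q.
Gal(K/Q) = V_4 (Klein four-group, Z/2Z × Z/2Z)

f factors as (x^2 - 3)(x^2 - 187), so the splitting field is K = Q(sqrt(3), sqrt(187)). The elements 3, 187, 561 are all non-squares in Q, so sqrt(3) and sqrt(187) generate independent quadratic extensions. Thus [K:Q] = 4 and Gal(K/Q) is generated by the two order-2 automorphisms sqrt(3) ↦ -sqrt(3) and sqrt(187) ↦ -sqrt(187), giving V_4.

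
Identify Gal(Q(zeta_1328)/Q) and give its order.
|Gal(Q(zeta_1328)/Q)| = phi(1328) = 656; group ≅ (Z/1328Z)^* ≅ Z/2Z × Z/4Z × Z/82Z

The n-th cyclotomic polynomial Φ_1328(x) is the minimal polynomial of zeta_1328 over Q and has degree phi(1328) = 656. So Q(zeta_1328) is a degree-656 Galois extension with Galois group (Z/1328Z)^*. By CRT, (Z/1328Z)^* ≅ (Z/16Z)^* × (Z/83Z)^*. Each prime-power unit group is (Z/16Z)^* ≅ Z/2Z × Z/4Z; (Z/83Z)^* ≅ Z/82Z. Hence Gal(Q(zeta_1328)/Q) ≅ Z/2Z × Z/4Z × Z/82Z.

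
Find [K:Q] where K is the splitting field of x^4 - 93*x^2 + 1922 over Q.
[K:Q] = 4

f factors as (x^2 - 31)(x^2 - 62); the splitting field is K = Q(sqrt(31), sqrt(62)). Since 31, 62, and 1922 are all non-squares in Q, the three subfields Q(sqrt(31)), Q(sqrt(62)), Q(sqrt(1922)) are distinct degree-2 extensions, so [K:Q] = 4 (Klein four Galois group).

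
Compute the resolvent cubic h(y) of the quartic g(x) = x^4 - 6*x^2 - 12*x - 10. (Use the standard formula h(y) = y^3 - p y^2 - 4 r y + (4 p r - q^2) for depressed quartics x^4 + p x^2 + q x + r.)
h(y) = y^3 + 6*y^2 + 40*y + 96

Identify coefficients: p = -6, q = -12, r = -10.
Plug into h(y) = y^3 - p y^2 - 4 r y + (4 p r - q^2):
  h(y) = y^3 - (-6) y^2 - 4*(-10) y + (4*(-6)*(-10) - (-12)^2)
       = y^3 + (6) y^2 + (40) y + (96).
Simplifying: h(y) = y^3 + 6*y^2 + 40*y + 96.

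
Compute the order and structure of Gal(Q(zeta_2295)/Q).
|Gal(Q(zeta_2295)/Q)| = phi(2295) = 1152; group ≅ (Z/2295Z)^* ≅ Z/4Z × Z/16Z × Z/18Z

The n-th cyclotomic polynomial Φ_2295(x) is the minimal polynomial of zeta_2295 over Q and has degree phi(2295) = 1152. So Q(zeta_2295) is a degree-1152 Galois extension with Galois group (Z/2295Z)^*. By CRT, (Z/2295Z)^* ≅ (Z/27Z)^* × (Z/5Z)^* × (Z/17Z)^*. Each prime-power unit group is (Z/27Z)^* ≅ Z/18Z; (Z/5Z)^* ≅ Z/4Z; (Z/17Z)^* ≅ Z/16Z. Hence Gal(Q(zeta_2295)/Q) ≅ Z/4Z × Z/16Z × Z/18Z.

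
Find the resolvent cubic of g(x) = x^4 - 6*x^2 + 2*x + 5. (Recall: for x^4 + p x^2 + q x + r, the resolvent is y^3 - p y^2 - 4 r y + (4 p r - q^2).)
h(y) = y^3 + 6*y^2 - 20*y - 124

Identify coefficients: p = -6, q = 2, r = 5.
Plug into h(y) = y^3 - p y^2 - 4 r y + (4 p r - q^2):
  h(y) = y^3 - (-6) y^2 - 4*(5) y + (4*(-6)*(5) - (2)^2)
       = y^3 + (6) y^2 + (-20) y + (-124).
Simplifying: h(y) = y^3 + 6*y^2 - 20*y - 124.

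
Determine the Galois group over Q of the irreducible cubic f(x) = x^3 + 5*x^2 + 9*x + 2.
Gal(K/Q) = S_3 (symmetric group of order 6)

Compute the discriminant of x^3 + (5)*x^2 + (9)*x + (2): Δ = -379. Since Δ is not a rational square, the Galois group is not contained in A_3; it must be the full S_3 (irreducibility of the cubic rules out anything smaller).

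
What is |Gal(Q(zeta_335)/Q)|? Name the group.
|Gal(Q(zeta_335)/Q)| = phi(335) = 264; group ≅ (Z/335Z)^* ≅ Z/4Z × Z/66Z

The n-th cyclotomic polynomial Φ_335(x) is the minimal polynomial of zeta_335 over Q and has degree phi(335) = 264. So Q(zeta_335) is a degree-264 Galois extension with Galois group (Z/335Z)^*. By CRT, (Z/335Z)^* ≅ (Z/5Z)^* × (Z/67Z)^*. Each prime-power unit group is (Z/5Z)^* ≅ Z/4Z; (Z/67Z)^* ≅ Z/66Z. Hence Gal(Q(zeta_335)/Q) ≅ Z/4Z × Z/66Z.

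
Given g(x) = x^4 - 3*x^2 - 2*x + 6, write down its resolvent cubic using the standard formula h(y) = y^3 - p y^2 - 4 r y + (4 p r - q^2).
h(y) = y^3 + 3*y^2 - 24*y - 76

Identify coefficients: p = -3, q = -2, r = 6.
Plug into h(y) = y^3 - p y^2 - 4 r y + (4 p r - q^2):
  h(y) = y^3 - (-3) y^2 - 4*(6) y + (4*(-3)*(6) - (-2)^2)
       = y^3 + (3) y^2 + (-24) y + (-76).
Simplifying: h(y) = y^3 + 3*y^2 - 24*y - 76.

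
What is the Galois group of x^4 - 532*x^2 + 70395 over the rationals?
Gal(K/Q) = V_4 (Klein four-group, Z/2Z × Z/2Z)

f factors as (x^2 - 247)(x^2 - 285), so the splitting field is K = Q(sqrt(247), sqrt(285)). The elements 247, 285, 70395 are all non-squares in Q, so sqrt(247) and sqrt(285) generate independent quadratic extensions. Thus [K:Q] = 4 and Gal(K/Q) is generated by the two order-2 automorphisms sqrt(247) ↦ -sqrt(247) and sqrt(285) ↦ -sqrt(285), giving V_4.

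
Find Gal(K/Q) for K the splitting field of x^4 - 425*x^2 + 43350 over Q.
Gal(K/Q) = V_4 (Klein four-group, Z/2Z × Z/2Z)

f factors as (x^2 - 170)(x^2 - 255), so the splitting field is K = Q(sqrt(170), sqrt(255)). The elements 170, 255, 43350 are all non-squares in Q, so sqrt(170) and sqrt(255) generate independent quadratic extensions. Thus [K:Q] = 4 and Gal(K/Q) is generated by the two order-2 automorphisms sqrt(170) ↦ -sqrt(170) and sqrt(255) ↦ -sqrt(255), giving V_4.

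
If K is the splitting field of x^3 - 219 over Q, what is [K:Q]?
[K:Q] = 6

x^3 - 219 has one real root r = 219^(1/3) and two complex roots r*zeta_3, r*zeta_3^2 where zeta_3 = e^(2*pi*i/3). The splitting field is Q(r, zeta_3). [Q(r):Q] = 3 and [Q(zeta_3):Q] = 2 with gcd = 1, so [Q(r, zeta_3):Q] = 3 * 2 = 6.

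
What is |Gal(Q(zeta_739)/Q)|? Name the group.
|Gal(Q(zeta_739)/Q)| = phi(739) = 738; group ≅ (Z/739Z)^* ≅ Z/738Z

The n-th cyclotomic polynomial Φ_739(x) is the minimal polynomial of zeta_739 over Q and has degree phi(739) = 738. So Q(zeta_739) is a degree-738 Galois extension with Galois group (Z/739Z)^*. (Z/739Z)^* is cyclic since 739 is an odd prime power (or 4). Hence Gal(Q(zeta_739)/Q) ≅ Z/738Z.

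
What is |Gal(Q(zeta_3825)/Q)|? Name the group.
|Gal(Q(zeta_3825)/Q)| = phi(3825) = 1920; group ≅ (Z/3825Z)^* ≅ Z/6Z × Z/16Z × Z/20Z

The n-th cyclotomic polynomial Φ_3825(x) is the minimal polynomial of zeta_3825 over Q and has degree phi(3825) = 1920. So Q(zeta_3825) is a degree-1920 Galois extension with Galois group (Z/3825Z)^*. By CRT, (Z/3825Z)^* ≅ (Z/9Z)^* × (Z/25Z)^* × (Z/17Z)^*. Each prime-power unit group is (Z/9Z)^* ≅ Z/6Z; (Z/25Z)^* ≅ Z/20Z; (Z/17Z)^* ≅ Z/16Z. Hence Gal(Q(zeta_3825)/Q) ≅ Z/6Z × Z/16Z × Z/20Z.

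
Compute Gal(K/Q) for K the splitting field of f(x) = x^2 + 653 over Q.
Gal(K/Q) = Z/2Z (cyclic of order 2)

x^2 + 653 is irreducible over Q since -653 is not a rational square. The splitting field Q(sqrt(-653)) has degree 2 over Q, and its unique nontrivial automorphism is sqrt(-653) ↦ -sqrt(-653). Hence Gal(Q(sqrt(-653))/Q) = Z/2Z.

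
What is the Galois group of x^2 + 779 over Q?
Gal(K/Q) = Z/2Z (cyclic of order 2)

x^2 + 779 is irreducible over Q since -779 is not a rational square. The splitting field Q(sqrt(-779)) has degree 2 over Q, and its unique nontrivial automorphism is sqrt(-779) ↦ -sqrt(-779). Hence Gal(Q(sqrt(-779))/Q) = Z/2Z.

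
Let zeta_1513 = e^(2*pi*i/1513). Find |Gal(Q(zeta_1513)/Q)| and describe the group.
|Gal(Q(zeta_1513)/Q)| = phi(1513) = 1408; group ≅ (Z/1513Z)^* ≅ Z/16Z × Z/88Z

The n-th cyclotomic polynomial Φ_1513(x) is the minimal polynomial of zeta_1513 over Q and has degree phi(1513) = 1408. So Q(zeta_1513) is a degree-1408 Galois extension with Galois group (Z/1513Z)^*. By CRT, (Z/1513Z)^* ≅ (Z/17Z)^* × (Z/89Z)^*. Each prime-power unit group is (Z/17Z)^* ≅ Z/16Z; (Z/89Z)^* ≅ Z/88Z. Hence Gal(Q(zeta_1513)/Q) ≅ Z/16Z × Z/88Z.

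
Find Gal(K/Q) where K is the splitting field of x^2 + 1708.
Gal(K/Q) = Z/2Z (cyclic of order 2)

x^2 + 1708 is irreducible over Q since -1708 is not a rational square. The splitting field Q(sqrt(-1708)) has degree 2 over Q, and its unique nontrivial automorphism is sqrt(-1708) ↦ -sqrt(-1708). Hence Gal(Q(sqrt(-1708))/Q) = Z/2Z.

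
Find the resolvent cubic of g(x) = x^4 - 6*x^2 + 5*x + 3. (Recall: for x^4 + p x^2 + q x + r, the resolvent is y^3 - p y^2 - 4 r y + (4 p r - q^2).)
h(y) = y^3 + 6*y^2 - 12*y - 97

Identify coefficients: p = -6, q = 5, r = 3.
Plug into h(y) = y^3 - p y^2 - 4 r y + (4 p r - q^2):
  h(y) = y^3 - (-6) y^2 - 4*(3) y + (4*(-6)*(3) - (5)^2)
       = y^3 + (6) y^2 + (-12) y + (-97).
Simplifying: h(y) = y^3 + 6*y^2 - 12*y - 97.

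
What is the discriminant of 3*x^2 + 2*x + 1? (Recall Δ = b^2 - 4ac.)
Δ = -8

For a quadratic a x^2 + b x + c the discriminant is Δ = b^2 - 4ac = (2)^2 - 4*(3)*(1) = 4 - (12) = -8.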